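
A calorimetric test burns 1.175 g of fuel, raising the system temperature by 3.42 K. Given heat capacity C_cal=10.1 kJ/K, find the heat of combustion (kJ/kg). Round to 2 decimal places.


Hc = C_cal * delta_T / m_fuel
Q_released = 10.1 * 3.42 = 34.5420 kJ
m_fuel = 1.175 g = 1.175/1000 kg = 0.001175 kg
Hc = 34.5420 / 0.001175 = 29397.45 kJ/kg


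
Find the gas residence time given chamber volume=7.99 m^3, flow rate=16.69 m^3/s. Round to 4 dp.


tau = V / Q_flow
tau = 7.99 / 16.69 = 0.4787 s


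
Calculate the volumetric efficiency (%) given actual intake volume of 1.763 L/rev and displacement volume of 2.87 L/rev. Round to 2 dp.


eta_v = (V_actual / V_disp) * 100
Ratio = 1.763 / 2.87 = 0.6143
eta_v = 0.6143 * 100 = 61.43%


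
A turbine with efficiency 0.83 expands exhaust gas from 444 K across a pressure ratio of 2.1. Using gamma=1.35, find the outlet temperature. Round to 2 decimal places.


T_out = T_in * (1 - eta * (1 - PR^(-(gamma-1)/gamma)))
Exponent = -(1.35-1)/1.35 = -0.25925926
PR^exp = 2.1^(-0.25925926) = 0.82501466
Factor = 1 - 0.83*(1 - 0.82501466) = 0.85476217
T_out = 444 * 0.85476217 = 379.51 K


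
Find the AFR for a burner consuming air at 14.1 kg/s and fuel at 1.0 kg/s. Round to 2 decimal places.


AFR = m_air / m_fuel
AFR = 14.1 / 1.0 = 14.10


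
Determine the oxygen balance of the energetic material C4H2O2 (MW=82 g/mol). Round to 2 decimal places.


OB = -1600 * (2C + H/2 - O) / MW
Inner = 2*4 + 2/2 - 2 = 7.00
OB = -1600 * 7.00 / 82 = -136.59%


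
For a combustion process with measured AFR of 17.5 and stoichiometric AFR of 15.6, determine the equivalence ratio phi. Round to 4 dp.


phi = AFR_stoich / AFR_actual
phi = 15.6 / 17.5 = 0.8914


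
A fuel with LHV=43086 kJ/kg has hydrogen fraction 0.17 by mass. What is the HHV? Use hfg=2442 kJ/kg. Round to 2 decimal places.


HHV = LHV + hfg * 9 * H
Water addition = 2442 * 9 * 0.17 = 3736.260 kJ/kg
HHV = 43086 + 3736.260 = 46822.26 kJ/kg


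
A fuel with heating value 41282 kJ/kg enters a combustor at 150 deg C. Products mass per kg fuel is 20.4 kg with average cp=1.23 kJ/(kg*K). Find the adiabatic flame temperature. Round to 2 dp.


T_ad = T_in + Hc / (m_p * cp)
Denominator = 20.4 * 1.23 = 25.0920
Temperature rise = 41282 / 25.0920 = 1645.23 K
T_ad = 150 + 1645.23 = 1795.23 deg C


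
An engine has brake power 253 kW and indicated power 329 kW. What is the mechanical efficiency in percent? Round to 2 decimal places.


eta_mech = (BP / IP) * 100
Ratio = 253 / 329 = 0.7690
eta_mech = 0.7690 * 100 = 76.90%


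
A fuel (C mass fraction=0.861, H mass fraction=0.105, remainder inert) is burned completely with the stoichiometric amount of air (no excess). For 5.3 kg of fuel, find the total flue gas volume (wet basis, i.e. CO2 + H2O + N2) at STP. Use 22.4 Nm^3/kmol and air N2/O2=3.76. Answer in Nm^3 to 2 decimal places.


Per kg fuel: CO2 = (C/12 kmol)*22.4 = (0.861/12)*22.4 = 1.60720 Nm^3
Per kg fuel: H2O = (H/2 kmol)*22.4 = (0.105/2)*22.4 = 1.17600 Nm^3
O2 needed per kg fuel = C/12 + H/4 = 0.861/12 + 0.105/4 = 0.09800000 kmol
Per kg fuel: N2 = O2*3.76*22.4 = 0.09800000*3.76*22.4 = 8.25395 Nm^3
Total per kg = 1.60720 + 1.17600 + 8.25395 = 11.03715 Nm^3
Total = 11.03715 * 5.3 = 58.50 Nm^3


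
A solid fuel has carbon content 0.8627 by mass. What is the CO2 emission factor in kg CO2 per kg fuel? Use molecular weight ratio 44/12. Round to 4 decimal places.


EF = C_frac * (M_CO2 / M_C)
EF = 0.8627 * (44/12)
EF = 0.8627 * 3.666667 = 3.1632 kg_CO2/kg_fuel


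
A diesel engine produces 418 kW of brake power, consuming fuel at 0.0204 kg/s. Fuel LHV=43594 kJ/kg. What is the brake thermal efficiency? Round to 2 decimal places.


eta_BTE = (BP / (mf * LHV)) * 100
Denominator = 0.0204 * 43594 = 889.3176 kW
eta_BTE = (418 / 889.3176) * 100 = 47.00%


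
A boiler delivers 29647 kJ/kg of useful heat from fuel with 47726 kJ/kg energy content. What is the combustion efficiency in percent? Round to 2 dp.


Efficiency = (Q_useful / Q_fuel) * 100
Efficiency = (29647 / 47726) * 100
Efficiency = 0.6212 * 100 = 62.12%


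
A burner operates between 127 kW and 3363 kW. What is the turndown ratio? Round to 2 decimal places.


TDR = Q_max / Q_min
TDR = 3363 / 127 = 26.48


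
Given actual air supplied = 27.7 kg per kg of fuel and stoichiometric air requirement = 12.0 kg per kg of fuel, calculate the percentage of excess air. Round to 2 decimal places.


Excess air = actual - stoichiometric = 27.7 - 12.0 = 15.70 kg/kg fuel
Excess air % = (excess / stoich) * 100 = (15.70 / 12.0) * 100 = 130.83%


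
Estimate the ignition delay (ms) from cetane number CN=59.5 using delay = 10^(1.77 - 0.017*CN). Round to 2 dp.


delay = 10^(1.77 - 0.017*CN)
Exponent = 1.77 - 0.017*59.5 = 0.7585
delay = 10^0.7585 = 5.73 ms


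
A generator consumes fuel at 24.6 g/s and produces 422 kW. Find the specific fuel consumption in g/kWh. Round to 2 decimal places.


SFC = (mf / BP) * 3600
Rate = 24.6 / 422 = 0.058294 g/(s*kW)
SFC = 0.058294 * 3600 = 209.86 g/kWh


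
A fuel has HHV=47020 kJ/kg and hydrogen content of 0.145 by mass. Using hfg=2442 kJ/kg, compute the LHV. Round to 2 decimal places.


LHV = HHV - hfg * 9 * H
Water correction = 2442 * 9 * 0.145 = 3186.810 kJ/kg
LHV = 47020 - 3186.810 = 43833.19 kJ/kg


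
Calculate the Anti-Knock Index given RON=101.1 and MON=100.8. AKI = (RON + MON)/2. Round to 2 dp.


AKI = (RON + MON) / 2
AKI = (101.1 + 100.8) / 2
AKI = 201.9 / 2 = 100.95


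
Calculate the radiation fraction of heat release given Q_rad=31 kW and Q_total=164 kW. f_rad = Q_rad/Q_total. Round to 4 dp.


f_rad = Q_rad / Q_total
f_rad = 31 / 164 = 0.1890


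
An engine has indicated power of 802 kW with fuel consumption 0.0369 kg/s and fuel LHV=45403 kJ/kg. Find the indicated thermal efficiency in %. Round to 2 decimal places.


eta_ith = (IP / (mf * LHV)) * 100
Denominator = 0.0369 * 45403 = 1675.3707 kW
eta_ith = (802 / 1675.3707) * 100 = 47.87%


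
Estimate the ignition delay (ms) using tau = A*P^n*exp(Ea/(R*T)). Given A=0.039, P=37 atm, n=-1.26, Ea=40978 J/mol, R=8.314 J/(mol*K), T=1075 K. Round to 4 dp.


tau = A * P^n * exp(Ea/(R*T))
P^n = 37^(-1.26) = 0.01056978
Ea/(R*T) = 40978/(8.314*1075) = 4.584925
exp(Ea/(R*T)) = 97.995876
tau = 0.039 * 0.01056978 * 97.995876 = 0.0404 ms


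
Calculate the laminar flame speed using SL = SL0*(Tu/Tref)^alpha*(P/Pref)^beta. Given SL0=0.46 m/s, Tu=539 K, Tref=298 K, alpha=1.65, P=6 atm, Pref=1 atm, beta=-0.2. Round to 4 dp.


SL = SL0 * (Tu/Tref)^alpha * (P/Pref)^beta
T ratio = 539/298 = 1.80872483
(T ratio)^alpha = 1.80872483^1.65 = 2.658671
(P/Pref)^beta = 6^(-0.2) = 0.698827
SL = 0.46 * 2.658671 * 0.698827 = 0.8547 m/s


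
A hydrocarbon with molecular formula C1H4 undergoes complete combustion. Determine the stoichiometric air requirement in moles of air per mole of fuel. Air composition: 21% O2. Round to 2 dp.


Balanced combustion: C1H4 + 2 O2 -> 1 CO2 + 2 H2O
O2 needed = C + H/4 = 1 + 4/4 = 2.00 moles
Air moles = O2 / 0.21 = 2.00 / 0.21 = 9.52 moles air


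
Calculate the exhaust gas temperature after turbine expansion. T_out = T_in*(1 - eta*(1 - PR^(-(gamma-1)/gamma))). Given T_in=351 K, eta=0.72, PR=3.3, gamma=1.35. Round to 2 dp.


T_out = T_in * (1 - eta * (1 - PR^(-(gamma-1)/gamma)))
Exponent = -(1.35-1)/1.35 = -0.25925926
PR^exp = 3.3^(-0.25925926) = 0.73378775
Factor = 1 - 0.72*(1 - 0.73378775) = 0.80832718
T_out = 351 * 0.80832718 = 283.72 K


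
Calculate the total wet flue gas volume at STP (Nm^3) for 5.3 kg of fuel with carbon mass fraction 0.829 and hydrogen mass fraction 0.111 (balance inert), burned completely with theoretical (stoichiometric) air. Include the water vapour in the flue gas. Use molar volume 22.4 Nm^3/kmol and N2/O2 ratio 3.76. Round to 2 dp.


Per kg fuel: CO2 = (C/12 kmol)*22.4 = (0.829/12)*22.4 = 1.54747 Nm^3
Per kg fuel: H2O = (H/2 kmol)*22.4 = (0.111/2)*22.4 = 1.24320 Nm^3
O2 needed per kg fuel = C/12 + H/4 = 0.829/12 + 0.111/4 = 0.09683333 kmol
Per kg fuel: N2 = O2*3.76*22.4 = 0.09683333*3.76*22.4 = 8.15569 Nm^3
Total per kg = 1.54747 + 1.24320 + 8.15569 = 10.94636 Nm^3
Total = 10.94636 * 5.3 = 58.02 Nm^3


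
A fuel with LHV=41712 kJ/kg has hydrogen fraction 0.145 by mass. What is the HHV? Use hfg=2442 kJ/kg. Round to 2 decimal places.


HHV = LHV + hfg * 9 * H
Water addition = 2442 * 9 * 0.145 = 3186.810 kJ/kg
HHV = 41712 + 3186.810 = 44898.81 kJ/kg


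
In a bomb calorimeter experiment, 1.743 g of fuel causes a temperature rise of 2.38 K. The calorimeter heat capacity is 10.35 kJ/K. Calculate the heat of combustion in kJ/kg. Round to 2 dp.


Hc = C_cal * delta_T / m_fuel
Q_released = 10.35 * 2.38 = 24.6330 kJ
m_fuel = 1.743 g = 1.743/1000 kg = 0.001743 kg
Hc = 24.6330 / 0.001743 = 14132.53 kJ/kg


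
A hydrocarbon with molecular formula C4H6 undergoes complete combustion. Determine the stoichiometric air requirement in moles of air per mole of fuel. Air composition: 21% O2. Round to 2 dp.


Balanced combustion: C4H6 + 5.5 O2 -> 4 CO2 + 3 H2O
O2 needed = C + H/4 = 4 + 6/4 = 5.50 moles
Air moles = O2 / 0.21 = 5.50 / 0.21 = 26.19 moles air


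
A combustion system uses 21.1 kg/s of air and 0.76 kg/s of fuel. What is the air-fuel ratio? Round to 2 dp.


AFR = m_air / m_fuel
AFR = 21.1 / 0.76 = 27.76


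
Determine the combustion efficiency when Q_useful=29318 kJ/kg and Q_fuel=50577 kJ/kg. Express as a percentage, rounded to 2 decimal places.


Efficiency = (Q_useful / Q_fuel) * 100
Efficiency = (29318 / 50577) * 100
Efficiency = 0.5797 * 100 = 57.97%


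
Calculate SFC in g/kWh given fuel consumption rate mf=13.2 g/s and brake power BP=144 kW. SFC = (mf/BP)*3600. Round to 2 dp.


SFC = (mf / BP) * 3600
Rate = 13.2 / 144 = 0.091667 g/(s*kW)
SFC = 0.091667 * 3600 = 330.00 g/kWh


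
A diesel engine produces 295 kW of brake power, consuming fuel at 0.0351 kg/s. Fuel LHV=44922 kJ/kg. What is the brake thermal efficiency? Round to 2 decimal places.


eta_BTE = (BP / (mf * LHV)) * 100
Denominator = 0.0351 * 44922 = 1576.7622 kW
eta_BTE = (295 / 1576.7622) * 100 = 18.71%


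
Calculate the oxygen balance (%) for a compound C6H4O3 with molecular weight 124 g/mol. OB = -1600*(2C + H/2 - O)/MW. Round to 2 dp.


OB = -1600 * (2C + H/2 - O) / MW
Inner = 2*6 + 4/2 - 3 = 11.00
OB = -1600 * 11.00 / 124 = -141.94%


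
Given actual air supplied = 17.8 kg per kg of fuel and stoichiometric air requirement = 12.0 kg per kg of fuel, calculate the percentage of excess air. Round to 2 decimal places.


Excess air = actual - stoichiometric = 17.8 - 12.0 = 5.80 kg/kg fuel
Excess air % = (excess / stoich) * 100 = (5.80 / 12.0) * 100 = 48.33%


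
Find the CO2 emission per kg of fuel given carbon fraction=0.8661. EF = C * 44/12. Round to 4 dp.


EF = C_frac * (M_CO2 / M_C)
EF = 0.8661 * (44/12)
EF = 0.8661 * 3.666667 = 3.1757 kg_CO2/kg_fuel


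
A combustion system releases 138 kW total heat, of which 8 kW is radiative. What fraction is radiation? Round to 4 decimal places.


f_rad = Q_rad / Q_total
f_rad = 8 / 138 = 0.0580


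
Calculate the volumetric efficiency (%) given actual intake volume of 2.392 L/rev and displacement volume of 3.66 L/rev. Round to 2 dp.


eta_v = (V_actual / V_disp) * 100
Ratio = 2.392 / 3.66 = 0.6536
eta_v = 0.6536 * 100 = 65.36%


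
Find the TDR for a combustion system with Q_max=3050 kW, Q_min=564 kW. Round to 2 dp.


TDR = Q_max / Q_min
TDR = 3050 / 564 = 5.41


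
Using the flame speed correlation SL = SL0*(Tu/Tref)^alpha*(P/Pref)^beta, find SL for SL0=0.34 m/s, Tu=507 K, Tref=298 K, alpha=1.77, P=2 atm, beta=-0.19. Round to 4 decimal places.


SL = SL0 * (Tu/Tref)^alpha * (P/Pref)^beta
T ratio = 507/298 = 1.70134228
(T ratio)^alpha = 1.70134228^1.77 = 2.561541
(P/Pref)^beta = 2^(-0.19) = 0.876606
SL = 0.34 * 2.561541 * 0.876606 = 0.7635 m/s


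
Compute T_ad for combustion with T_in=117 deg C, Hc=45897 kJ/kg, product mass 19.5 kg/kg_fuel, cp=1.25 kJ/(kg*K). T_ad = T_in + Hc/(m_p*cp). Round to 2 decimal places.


T_ad = T_in + Hc / (m_p * cp)
Denominator = 19.5 * 1.25 = 24.3750
Temperature rise = 45897 / 24.3750 = 1882.95 K
T_ad = 117 + 1882.95 = 1999.95 deg C


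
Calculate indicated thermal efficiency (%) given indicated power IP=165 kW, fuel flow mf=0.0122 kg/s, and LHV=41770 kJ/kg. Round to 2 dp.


eta_ith = (IP / (mf * LHV)) * 100
Denominator = 0.0122 * 41770 = 509.5940 kW
eta_ith = (165 / 509.5940) * 100 = 32.38%


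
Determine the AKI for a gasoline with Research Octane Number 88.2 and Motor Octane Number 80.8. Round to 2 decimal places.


AKI = (RON + MON) / 2
AKI = (88.2 + 80.8) / 2
AKI = 169.0 / 2 = 84.50


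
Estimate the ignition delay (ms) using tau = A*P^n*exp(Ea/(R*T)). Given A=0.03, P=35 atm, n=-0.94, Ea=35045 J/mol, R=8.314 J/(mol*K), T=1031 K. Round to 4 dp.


tau = A * P^n * exp(Ea/(R*T))
P^n = 35^(-0.94) = 0.03536519
Ea/(R*T) = 35045/(8.314*1031) = 4.088438
exp(Ea/(R*T)) = 59.646630
tau = 0.03 * 0.03536519 * 59.646630 = 0.0633 ms


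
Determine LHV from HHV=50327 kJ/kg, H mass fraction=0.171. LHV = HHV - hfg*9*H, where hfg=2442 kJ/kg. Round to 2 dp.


LHV = HHV - hfg * 9 * H
Water correction = 2442 * 9 * 0.171 = 3758.238 kJ/kg
LHV = 50327 - 3758.238 = 46568.76 kJ/kg


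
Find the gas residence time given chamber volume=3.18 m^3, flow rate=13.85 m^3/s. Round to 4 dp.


tau = V / Q_flow
tau = 3.18 / 13.85 = 0.2296 s


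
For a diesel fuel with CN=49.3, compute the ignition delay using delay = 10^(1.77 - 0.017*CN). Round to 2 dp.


delay = 10^(1.77 - 0.017*CN)
Exponent = 1.77 - 0.017*49.3 = 0.9319
delay = 10^0.9319 = 8.55 ms


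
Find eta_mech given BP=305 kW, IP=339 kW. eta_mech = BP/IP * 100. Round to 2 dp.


eta_mech = (BP / IP) * 100
Ratio = 305 / 339 = 0.8997
eta_mech = 0.8997 * 100 = 89.97%


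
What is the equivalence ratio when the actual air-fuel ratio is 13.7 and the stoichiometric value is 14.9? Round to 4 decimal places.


phi = AFR_stoich / AFR_actual
phi = 14.9 / 13.7 = 1.0876


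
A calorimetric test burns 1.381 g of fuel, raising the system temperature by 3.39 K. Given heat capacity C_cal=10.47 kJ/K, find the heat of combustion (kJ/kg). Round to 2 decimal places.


Hc = C_cal * delta_T / m_fuel
Q_released = 10.47 * 3.39 = 35.4933 kJ
m_fuel = 1.381 g = 1.381/1000 kg = 0.001381 kg
Hc = 35.4933 / 0.001381 = 25701.16 kJ/kg


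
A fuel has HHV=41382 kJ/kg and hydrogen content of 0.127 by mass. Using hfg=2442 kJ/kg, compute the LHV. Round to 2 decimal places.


LHV = HHV - hfg * 9 * H
Water correction = 2442 * 9 * 0.127 = 2791.206 kJ/kg
LHV = 41382 - 2791.206 = 38590.79 kJ/kg


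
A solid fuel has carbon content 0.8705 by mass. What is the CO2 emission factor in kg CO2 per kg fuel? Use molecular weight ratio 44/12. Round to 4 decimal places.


EF = C_frac * (M_CO2 / M_C)
EF = 0.8705 * (44/12)
EF = 0.8705 * 3.666667 = 3.1918 kg_CO2/kg_fuel


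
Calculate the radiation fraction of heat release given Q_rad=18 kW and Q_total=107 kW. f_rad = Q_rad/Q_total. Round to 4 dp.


f_rad = Q_rad / Q_total
f_rad = 18 / 107 = 0.1682


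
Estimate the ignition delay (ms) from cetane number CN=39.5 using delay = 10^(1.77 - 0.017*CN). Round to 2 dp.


delay = 10^(1.77 - 0.017*CN)
Exponent = 1.77 - 0.017*39.5 = 1.0985
delay = 10^1.0985 = 12.55 ms


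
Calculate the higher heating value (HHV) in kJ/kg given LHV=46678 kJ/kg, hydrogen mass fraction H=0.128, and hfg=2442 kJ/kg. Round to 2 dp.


HHV = LHV + hfg * 9 * H
Water addition = 2442 * 9 * 0.128 = 2813.184 kJ/kg
HHV = 46678 + 2813.184 = 49491.18 kJ/kg


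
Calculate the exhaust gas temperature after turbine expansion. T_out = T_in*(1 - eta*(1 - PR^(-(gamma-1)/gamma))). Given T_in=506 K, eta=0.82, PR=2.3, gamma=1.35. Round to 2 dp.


T_out = T_in * (1 - eta * (1 - PR^(-(gamma-1)/gamma)))
Exponent = -(1.35-1)/1.35 = -0.25925926
PR^exp = 2.3^(-0.25925926) = 0.80578413
Factor = 1 - 0.82*(1 - 0.80578413) = 0.84074299
T_out = 506 * 0.84074299 = 425.42 K


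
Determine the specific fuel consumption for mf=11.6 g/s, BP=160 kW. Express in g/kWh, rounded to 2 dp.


SFC = (mf / BP) * 3600
Rate = 11.6 / 160 = 0.072500 g/(s*kW)
SFC = 0.072500 * 3600 = 261.00 g/kWh


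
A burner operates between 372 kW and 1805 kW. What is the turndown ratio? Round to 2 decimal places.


TDR = Q_max / Q_min
TDR = 1805 / 372 = 4.85


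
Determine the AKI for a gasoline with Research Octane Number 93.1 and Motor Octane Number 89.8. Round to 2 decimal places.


AKI = (RON + MON) / 2
AKI = (93.1 + 89.8) / 2
AKI = 182.9 / 2 = 91.45


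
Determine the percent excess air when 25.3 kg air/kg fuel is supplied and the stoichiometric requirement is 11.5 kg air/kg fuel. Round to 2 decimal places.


Excess air = actual - stoichiometric = 25.3 - 11.5 = 13.80 kg/kg fuel
Excess air % = (excess / stoich) * 100 = (13.80 / 11.5) * 100 = 120.00%


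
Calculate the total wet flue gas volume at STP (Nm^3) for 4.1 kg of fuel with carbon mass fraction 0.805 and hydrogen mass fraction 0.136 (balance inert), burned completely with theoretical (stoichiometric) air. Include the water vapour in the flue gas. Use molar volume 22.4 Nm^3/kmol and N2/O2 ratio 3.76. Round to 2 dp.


Per kg fuel: CO2 = (C/12 kmol)*22.4 = (0.805/12)*22.4 = 1.50267 Nm^3
Per kg fuel: H2O = (H/2 kmol)*22.4 = (0.136/2)*22.4 = 1.52320 Nm^3
O2 needed per kg fuel = C/12 + H/4 = 0.805/12 + 0.136/4 = 0.10108333 kmol
Per kg fuel: N2 = O2*3.76*22.4 = 0.10108333*3.76*22.4 = 8.51364 Nm^3
Total per kg = 1.50267 + 1.52320 + 8.51364 = 11.53951 Nm^3
Total = 11.53951 * 4.1 = 47.31 Nm^3


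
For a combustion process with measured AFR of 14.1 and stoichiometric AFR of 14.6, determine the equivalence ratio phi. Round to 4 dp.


phi = AFR_stoich / AFR_actual
phi = 14.6 / 14.1 = 1.0355


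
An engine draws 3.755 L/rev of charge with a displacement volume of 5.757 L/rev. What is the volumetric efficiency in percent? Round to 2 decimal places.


eta_v = (V_actual / V_disp) * 100
Ratio = 3.755 / 5.757 = 0.6522
eta_v = 0.6522 * 100 = 65.22%


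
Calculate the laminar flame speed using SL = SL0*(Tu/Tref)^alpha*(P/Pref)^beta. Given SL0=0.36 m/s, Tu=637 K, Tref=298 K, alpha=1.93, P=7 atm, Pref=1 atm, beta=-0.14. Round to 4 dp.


SL = SL0 * (Tu/Tref)^alpha * (P/Pref)^beta
T ratio = 637/298 = 2.13758389
(T ratio)^alpha = 2.13758389^1.93 = 4.332631
(P/Pref)^beta = 7^(-0.14) = 0.761529
SL = 0.36 * 4.332631 * 0.761529 = 1.1878 m/s


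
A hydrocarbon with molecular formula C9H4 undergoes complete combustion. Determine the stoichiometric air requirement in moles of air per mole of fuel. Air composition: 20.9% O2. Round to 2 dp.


Balanced combustion: C9H4 + 10 O2 -> 9 CO2 + 2 H2O
O2 needed = C + H/4 = 9 + 4/4 = 10.00 moles
Air moles = O2 / 0.209 = 10.00 / 0.209 = 47.85 moles air


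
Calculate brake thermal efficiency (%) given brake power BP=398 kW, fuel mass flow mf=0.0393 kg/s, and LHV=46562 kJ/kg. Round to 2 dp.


eta_BTE = (BP / (mf * LHV)) * 100
Denominator = 0.0393 * 46562 = 1829.8866 kW
eta_BTE = (398 / 1829.8866) * 100 = 21.75%


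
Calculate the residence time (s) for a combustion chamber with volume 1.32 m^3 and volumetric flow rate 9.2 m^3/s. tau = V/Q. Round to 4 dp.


tau = V / Q_flow
tau = 1.32 / 9.2 = 0.1435 s


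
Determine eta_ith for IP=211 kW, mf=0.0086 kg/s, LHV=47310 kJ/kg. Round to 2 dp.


eta_ith = (IP / (mf * LHV)) * 100
Denominator = 0.0086 * 47310 = 406.8660 kW
eta_ith = (211 / 406.8660) * 100 = 51.86%


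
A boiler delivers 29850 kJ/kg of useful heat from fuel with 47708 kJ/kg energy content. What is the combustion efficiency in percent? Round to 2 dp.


Efficiency = (Q_useful / Q_fuel) * 100
Efficiency = (29850 / 47708) * 100
Efficiency = 0.6257 * 100 = 62.57%


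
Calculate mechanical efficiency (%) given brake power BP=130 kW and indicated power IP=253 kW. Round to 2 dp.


eta_mech = (BP / IP) * 100
Ratio = 130 / 253 = 0.5138
eta_mech = 0.5138 * 100 = 51.38%


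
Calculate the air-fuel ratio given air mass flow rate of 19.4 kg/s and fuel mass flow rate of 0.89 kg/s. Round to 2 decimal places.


AFR = m_air / m_fuel
AFR = 19.4 / 0.89 = 21.80


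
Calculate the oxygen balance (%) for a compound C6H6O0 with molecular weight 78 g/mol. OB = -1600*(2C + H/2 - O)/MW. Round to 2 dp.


OB = -1600 * (2C + H/2 - O) / MW
Inner = 2*6 + 6/2 - 0 = 15.00
OB = -1600 * 15.00 / 78 = -307.69%


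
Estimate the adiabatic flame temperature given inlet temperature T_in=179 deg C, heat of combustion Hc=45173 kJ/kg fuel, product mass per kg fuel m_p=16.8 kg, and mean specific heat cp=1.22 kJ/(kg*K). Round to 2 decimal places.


T_ad = T_in + Hc / (m_p * cp)
Denominator = 16.8 * 1.22 = 20.4960
Temperature rise = 45173 / 20.4960 = 2203.99 K
T_ad = 179 + 2203.99 = 2382.99 deg C


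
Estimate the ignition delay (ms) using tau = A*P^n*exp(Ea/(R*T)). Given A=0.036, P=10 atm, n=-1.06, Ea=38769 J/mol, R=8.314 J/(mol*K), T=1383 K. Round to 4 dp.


tau = A * P^n * exp(Ea/(R*T))
P^n = 10^(-1.06) = 0.08709636
Ea/(R*T) = 38769/(8.314*1383) = 3.371727
exp(Ea/(R*T)) = 29.128788
tau = 0.036 * 0.08709636 * 29.128788 = 0.0913 ms


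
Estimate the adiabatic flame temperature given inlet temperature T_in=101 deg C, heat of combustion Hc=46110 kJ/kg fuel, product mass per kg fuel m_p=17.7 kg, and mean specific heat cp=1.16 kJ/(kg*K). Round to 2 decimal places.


T_ad = T_in + Hc / (m_p * cp)
Denominator = 17.7 * 1.16 = 20.5320
Temperature rise = 46110 / 20.5320 = 2245.76 K
T_ad = 101 + 2245.76 = 2346.76 deg C


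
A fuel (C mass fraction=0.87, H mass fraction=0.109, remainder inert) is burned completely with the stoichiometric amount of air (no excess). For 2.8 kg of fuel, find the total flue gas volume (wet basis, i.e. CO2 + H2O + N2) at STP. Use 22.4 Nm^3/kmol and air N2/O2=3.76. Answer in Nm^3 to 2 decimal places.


Per kg fuel: CO2 = (C/12 kmol)*22.4 = (0.87/12)*22.4 = 1.62400 Nm^3
Per kg fuel: H2O = (H/2 kmol)*22.4 = (0.109/2)*22.4 = 1.22080 Nm^3
O2 needed per kg fuel = C/12 + H/4 = 0.87/12 + 0.109/4 = 0.09975000 kmol
Per kg fuel: N2 = O2*3.76*22.4 = 0.09975000*3.76*22.4 = 8.40134 Nm^3
Total per kg = 1.62400 + 1.22080 + 8.40134 = 11.24614 Nm^3
Total = 11.24614 * 2.8 = 31.49 Nm^3


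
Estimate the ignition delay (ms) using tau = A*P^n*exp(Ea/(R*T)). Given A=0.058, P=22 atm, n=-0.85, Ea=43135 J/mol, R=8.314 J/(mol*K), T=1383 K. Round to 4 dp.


tau = A * P^n * exp(Ea/(R*T))
P^n = 22^(-0.85) = 0.07226712
Ea/(R*T) = 43135/(8.314*1383) = 3.751437
exp(Ea/(R*T)) = 42.582208
tau = 0.058 * 0.07226712 * 42.582208 = 0.1785 ms


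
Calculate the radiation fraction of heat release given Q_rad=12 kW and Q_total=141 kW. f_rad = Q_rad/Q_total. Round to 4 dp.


f_rad = Q_rad / Q_total
f_rad = 12 / 141 = 0.0851


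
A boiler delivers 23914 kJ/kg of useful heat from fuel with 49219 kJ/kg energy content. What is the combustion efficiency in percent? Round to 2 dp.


Efficiency = (Q_useful / Q_fuel) * 100
Efficiency = (23914 / 49219) * 100
Efficiency = 0.4859 * 100 = 48.59%


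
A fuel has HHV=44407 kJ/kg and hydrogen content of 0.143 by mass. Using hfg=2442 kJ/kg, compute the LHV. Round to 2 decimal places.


LHV = HHV - hfg * 9 * H
Water correction = 2442 * 9 * 0.143 = 3142.854 kJ/kg
LHV = 44407 - 3142.854 = 41264.15 kJ/kg


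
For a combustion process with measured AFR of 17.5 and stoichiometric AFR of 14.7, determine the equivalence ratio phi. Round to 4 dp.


phi = AFR_stoich / AFR_actual
phi = 14.7 / 17.5 = 0.8400


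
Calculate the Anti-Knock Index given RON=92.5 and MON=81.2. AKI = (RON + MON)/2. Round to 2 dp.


AKI = (RON + MON) / 2
AKI = (92.5 + 81.2) / 2
AKI = 173.7 / 2 = 86.85


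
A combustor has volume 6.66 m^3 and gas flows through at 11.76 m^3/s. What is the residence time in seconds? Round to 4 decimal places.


tau = V / Q_flow
tau = 6.66 / 11.76 = 0.5663 s


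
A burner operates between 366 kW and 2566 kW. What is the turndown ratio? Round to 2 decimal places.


TDR = Q_max / Q_min
TDR = 2566 / 366 = 7.01


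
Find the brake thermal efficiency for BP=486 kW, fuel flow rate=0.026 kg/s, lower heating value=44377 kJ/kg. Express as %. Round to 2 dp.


eta_BTE = (BP / (mf * LHV)) * 100
Denominator = 0.026 * 44377 = 1153.8020 kW
eta_BTE = (486 / 1153.8020) * 100 = 42.12%


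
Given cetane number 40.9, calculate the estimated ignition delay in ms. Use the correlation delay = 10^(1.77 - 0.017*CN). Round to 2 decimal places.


delay = 10^(1.77 - 0.017*CN)
Exponent = 1.77 - 0.017*40.9 = 1.0747
delay = 10^1.0747 = 11.88 ms


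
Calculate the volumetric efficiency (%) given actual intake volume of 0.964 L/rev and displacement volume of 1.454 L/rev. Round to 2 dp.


eta_v = (V_actual / V_disp) * 100
Ratio = 0.964 / 1.454 = 0.6630
eta_v = 0.6630 * 100 = 66.30%


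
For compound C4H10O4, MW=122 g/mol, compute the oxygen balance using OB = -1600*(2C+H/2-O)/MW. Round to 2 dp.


OB = -1600 * (2C + H/2 - O) / MW
Inner = 2*4 + 10/2 - 4 = 9.00
OB = -1600 * 9.00 / 122 = -118.03%


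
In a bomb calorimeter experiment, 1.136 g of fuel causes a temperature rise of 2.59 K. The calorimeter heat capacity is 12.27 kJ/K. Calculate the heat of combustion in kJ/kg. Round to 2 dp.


Hc = C_cal * delta_T / m_fuel
Q_released = 12.27 * 2.59 = 31.7793 kJ
m_fuel = 1.136 g = 1.136/1000 kg = 0.001136 kg
Hc = 31.7793 / 0.001136 = 27974.74 kJ/kg


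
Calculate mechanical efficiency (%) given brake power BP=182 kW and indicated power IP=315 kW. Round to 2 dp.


eta_mech = (BP / IP) * 100
Ratio = 182 / 315 = 0.5778
eta_mech = 0.5778 * 100 = 57.78%


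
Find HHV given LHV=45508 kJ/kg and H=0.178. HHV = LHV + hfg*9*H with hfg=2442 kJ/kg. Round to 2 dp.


HHV = LHV + hfg * 9 * H
Water addition = 2442 * 9 * 0.178 = 3912.084 kJ/kg
HHV = 45508 + 3912.084 = 49420.08 kJ/kg


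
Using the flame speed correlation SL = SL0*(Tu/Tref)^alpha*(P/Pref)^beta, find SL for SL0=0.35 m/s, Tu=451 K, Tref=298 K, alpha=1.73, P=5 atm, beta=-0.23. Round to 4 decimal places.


SL = SL0 * (Tu/Tref)^alpha * (P/Pref)^beta
T ratio = 451/298 = 1.51342282
(T ratio)^alpha = 1.51342282^1.73 = 2.048006
(P/Pref)^beta = 5^(-0.23) = 0.690616
SL = 0.35 * 2.048006 * 0.690616 = 0.4950 m/s


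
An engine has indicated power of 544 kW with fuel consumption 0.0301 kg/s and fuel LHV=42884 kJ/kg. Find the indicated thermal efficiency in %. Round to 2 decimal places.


eta_ith = (IP / (mf * LHV)) * 100
Denominator = 0.0301 * 42884 = 1290.8084 kW
eta_ith = (544 / 1290.8084) * 100 = 42.14%


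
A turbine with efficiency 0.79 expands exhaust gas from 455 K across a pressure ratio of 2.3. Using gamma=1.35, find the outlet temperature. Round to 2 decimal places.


T_out = T_in * (1 - eta * (1 - PR^(-(gamma-1)/gamma)))
Exponent = -(1.35-1)/1.35 = -0.25925926
PR^exp = 2.3^(-0.25925926) = 0.80578413
Factor = 1 - 0.79*(1 - 0.80578413) = 0.84656946
T_out = 455 * 0.84656946 = 385.19 K


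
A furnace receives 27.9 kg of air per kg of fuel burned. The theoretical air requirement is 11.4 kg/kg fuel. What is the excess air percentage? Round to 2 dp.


Excess air = actual - stoichiometric = 27.9 - 11.4 = 16.50 kg/kg fuel
Excess air % = (excess / stoich) * 100 = (16.50 / 11.4) * 100 = 144.74%


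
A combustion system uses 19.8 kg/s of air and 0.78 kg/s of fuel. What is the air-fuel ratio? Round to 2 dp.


AFR = m_air / m_fuel
AFR = 19.8 / 0.78 = 25.38


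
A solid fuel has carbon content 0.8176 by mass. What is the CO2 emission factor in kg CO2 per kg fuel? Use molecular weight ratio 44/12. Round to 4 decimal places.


EF = C_frac * (M_CO2 / M_C)
EF = 0.8176 * (44/12)
EF = 0.8176 * 3.666667 = 2.9979 kg_CO2/kg_fuel


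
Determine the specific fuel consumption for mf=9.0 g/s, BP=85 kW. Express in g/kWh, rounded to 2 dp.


SFC = (mf / BP) * 3600
Rate = 9.0 / 85 = 0.105882 g/(s*kW)
SFC = 0.105882 * 3600 = 381.18 g/kWh


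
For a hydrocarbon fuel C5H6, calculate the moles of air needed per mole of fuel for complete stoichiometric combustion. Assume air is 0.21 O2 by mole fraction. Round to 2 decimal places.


Balanced combustion: C5H6 + 6.5 O2 -> 5 CO2 + 3 H2O
O2 needed = C + H/4 = 5 + 6/4 = 6.50 moles
Air moles = O2 / 0.21 = 6.50 / 0.21 = 30.95 moles air


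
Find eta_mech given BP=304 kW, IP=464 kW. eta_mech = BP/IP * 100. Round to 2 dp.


eta_mech = (BP / IP) * 100
Ratio = 304 / 464 = 0.6552
eta_mech = 0.6552 * 100 = 65.52%


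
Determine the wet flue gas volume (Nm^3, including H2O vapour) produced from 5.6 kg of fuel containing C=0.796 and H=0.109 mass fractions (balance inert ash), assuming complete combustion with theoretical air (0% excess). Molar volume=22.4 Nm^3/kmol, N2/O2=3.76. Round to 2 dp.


Per kg fuel: CO2 = (C/12 kmol)*22.4 = (0.796/12)*22.4 = 1.48587 Nm^3
Per kg fuel: H2O = (H/2 kmol)*22.4 = (0.109/2)*22.4 = 1.22080 Nm^3
O2 needed per kg fuel = C/12 + H/4 = 0.796/12 + 0.109/4 = 0.09358333 kmol
Per kg fuel: N2 = O2*3.76*22.4 = 0.09358333*3.76*22.4 = 7.88196 Nm^3
Total per kg = 1.48587 + 1.22080 + 7.88196 = 10.58863 Nm^3
Total = 10.58863 * 5.6 = 59.30 Nm^3


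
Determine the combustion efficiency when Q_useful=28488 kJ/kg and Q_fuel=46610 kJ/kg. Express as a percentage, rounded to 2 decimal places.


Efficiency = (Q_useful / Q_fuel) * 100
Efficiency = (28488 / 46610) * 100
Efficiency = 0.6112 * 100 = 61.12%


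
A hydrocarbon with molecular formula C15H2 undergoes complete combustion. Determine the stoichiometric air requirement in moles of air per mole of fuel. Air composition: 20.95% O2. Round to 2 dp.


Balanced combustion: C15H2 + 15.5 O2 -> 15 CO2 + 1 H2O
O2 needed = C + H/4 = 15 + 2/4 = 15.50 moles
Air moles = O2 / 0.2095 = 15.50 / 0.2095 = 73.99 moles air


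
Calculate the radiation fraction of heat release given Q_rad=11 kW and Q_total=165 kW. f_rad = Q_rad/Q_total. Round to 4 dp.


f_rad = Q_rad / Q_total
f_rad = 11 / 165 = 0.0667


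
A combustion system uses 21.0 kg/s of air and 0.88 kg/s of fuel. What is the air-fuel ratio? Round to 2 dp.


AFR = m_air / m_fuel
AFR = 21.0 / 0.88 = 23.86


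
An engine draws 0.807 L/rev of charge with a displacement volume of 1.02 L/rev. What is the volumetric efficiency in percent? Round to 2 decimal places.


eta_v = (V_actual / V_disp) * 100
Ratio = 0.807 / 1.02 = 0.7912
eta_v = 0.7912 * 100 = 79.12%


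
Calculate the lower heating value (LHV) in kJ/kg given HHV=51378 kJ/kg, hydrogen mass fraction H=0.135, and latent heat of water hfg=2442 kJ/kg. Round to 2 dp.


LHV = HHV - hfg * 9 * H
Water correction = 2442 * 9 * 0.135 = 2967.030 kJ/kg
LHV = 51378 - 2967.030 = 48410.97 kJ/kg


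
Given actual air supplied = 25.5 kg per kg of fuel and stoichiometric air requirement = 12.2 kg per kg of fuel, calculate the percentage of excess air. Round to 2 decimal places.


Excess air = actual - stoichiometric = 25.5 - 12.2 = 13.30 kg/kg fuel
Excess air % = (excess / stoich) * 100 = (13.30 / 12.2) * 100 = 109.02%


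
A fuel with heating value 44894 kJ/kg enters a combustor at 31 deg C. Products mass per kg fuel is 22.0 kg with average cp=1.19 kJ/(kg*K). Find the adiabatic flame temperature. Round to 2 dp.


T_ad = T_in + Hc / (m_p * cp)
Denominator = 22.0 * 1.19 = 26.1800
Temperature rise = 44894 / 26.1800 = 1714.82 K
T_ad = 31 + 1714.82 = 1745.82 deg C


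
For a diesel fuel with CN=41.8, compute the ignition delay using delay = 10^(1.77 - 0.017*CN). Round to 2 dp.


delay = 10^(1.77 - 0.017*CN)
Exponent = 1.77 - 0.017*41.8 = 1.0594
delay = 10^1.0594 = 11.47 ms


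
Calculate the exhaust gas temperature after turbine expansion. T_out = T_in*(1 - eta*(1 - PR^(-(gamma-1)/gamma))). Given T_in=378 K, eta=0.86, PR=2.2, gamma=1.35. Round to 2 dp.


T_out = T_in * (1 - eta * (1 - PR^(-(gamma-1)/gamma)))
Exponent = -(1.35-1)/1.35 = -0.25925926
PR^exp = 2.2^(-0.25925926) = 0.81512413
Factor = 1 - 0.86*(1 - 0.81512413) = 0.84100675
T_out = 378 * 0.84100675 = 317.90 K


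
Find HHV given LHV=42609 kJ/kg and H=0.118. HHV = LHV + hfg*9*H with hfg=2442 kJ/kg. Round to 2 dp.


HHV = LHV + hfg * 9 * H
Water addition = 2442 * 9 * 0.118 = 2593.404 kJ/kg
HHV = 42609 + 2593.404 = 45202.40 kJ/kg


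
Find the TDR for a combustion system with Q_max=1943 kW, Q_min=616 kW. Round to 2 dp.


TDR = Q_max / Q_min
TDR = 1943 / 616 = 3.15


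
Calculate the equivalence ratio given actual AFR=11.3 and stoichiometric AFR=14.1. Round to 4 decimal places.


phi = AFR_stoich / AFR_actual
phi = 14.1 / 11.3 = 1.2478


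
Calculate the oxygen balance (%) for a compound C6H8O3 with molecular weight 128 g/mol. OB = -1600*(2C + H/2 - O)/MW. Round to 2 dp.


OB = -1600 * (2C + H/2 - O) / MW
Inner = 2*6 + 8/2 - 3 = 13.00
OB = -1600 * 13.00 / 128 = -162.50%


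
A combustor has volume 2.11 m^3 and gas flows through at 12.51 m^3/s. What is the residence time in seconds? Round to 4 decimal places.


tau = V / Q_flow
tau = 2.11 / 12.51 = 0.1687 s


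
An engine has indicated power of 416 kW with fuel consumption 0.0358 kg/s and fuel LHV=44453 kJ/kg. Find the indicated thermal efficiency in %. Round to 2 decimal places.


eta_ith = (IP / (mf * LHV)) * 100
Denominator = 0.0358 * 44453 = 1591.4174 kW
eta_ith = (416 / 1591.4174) * 100 = 26.14%


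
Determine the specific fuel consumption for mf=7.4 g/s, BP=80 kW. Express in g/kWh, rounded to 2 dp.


SFC = (mf / BP) * 3600
Rate = 7.4 / 80 = 0.092500 g/(s*kW)
SFC = 0.092500 * 3600 = 333.00 g/kWh


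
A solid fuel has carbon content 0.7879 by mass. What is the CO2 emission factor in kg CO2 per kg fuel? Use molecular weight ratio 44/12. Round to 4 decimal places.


EF = C_frac * (M_CO2 / M_C)
EF = 0.7879 * (44/12)
EF = 0.7879 * 3.666667 = 2.8890 kg_CO2/kg_fuel


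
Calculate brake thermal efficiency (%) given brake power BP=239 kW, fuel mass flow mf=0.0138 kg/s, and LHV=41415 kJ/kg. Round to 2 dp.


eta_BTE = (BP / (mf * LHV)) * 100
Denominator = 0.0138 * 41415 = 571.5270 kW
eta_BTE = (239 / 571.5270) * 100 = 41.82%


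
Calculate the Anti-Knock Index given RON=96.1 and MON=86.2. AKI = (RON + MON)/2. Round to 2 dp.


AKI = (RON + MON) / 2
AKI = (96.1 + 86.2) / 2
AKI = 182.3 / 2 = 91.15


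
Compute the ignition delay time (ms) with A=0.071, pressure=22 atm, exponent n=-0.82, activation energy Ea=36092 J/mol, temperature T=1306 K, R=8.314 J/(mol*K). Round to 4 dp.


tau = A * P^n * exp(Ea/(R*T))
P^n = 22^(-0.82) = 0.07928908
Ea/(R*T) = 36092/(8.314*1306) = 3.323975
exp(Ea/(R*T)) = 27.770520
tau = 0.071 * 0.07928908 * 27.770520 = 0.1563 ms


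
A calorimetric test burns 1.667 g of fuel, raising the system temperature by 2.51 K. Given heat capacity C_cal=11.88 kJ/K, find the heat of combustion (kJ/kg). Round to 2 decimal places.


Hc = C_cal * delta_T / m_fuel
Q_released = 11.88 * 2.51 = 29.8188 kJ
m_fuel = 1.667 g = 1.667/1000 kg = 0.001667 kg
Hc = 29.8188 / 0.001667 = 17887.70 kJ/kg


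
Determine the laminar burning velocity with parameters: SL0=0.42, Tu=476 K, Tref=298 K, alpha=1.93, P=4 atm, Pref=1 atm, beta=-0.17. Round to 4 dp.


SL = SL0 * (Tu/Tref)^alpha * (P/Pref)^beta
T ratio = 476/298 = 1.59731544
(T ratio)^alpha = 1.59731544^1.93 = 2.469130
(P/Pref)^beta = 4^(-0.17) = 0.790041
SL = 0.42 * 2.469130 * 0.790041 = 0.8193 m/s


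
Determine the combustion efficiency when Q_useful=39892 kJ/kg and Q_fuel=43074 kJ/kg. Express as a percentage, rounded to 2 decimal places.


Efficiency = (Q_useful / Q_fuel) * 100
Efficiency = (39892 / 43074) * 100
Efficiency = 0.9261 * 100 = 92.61%


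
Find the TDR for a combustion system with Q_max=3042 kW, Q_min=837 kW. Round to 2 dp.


TDR = Q_max / Q_min
TDR = 3042 / 837 = 3.63


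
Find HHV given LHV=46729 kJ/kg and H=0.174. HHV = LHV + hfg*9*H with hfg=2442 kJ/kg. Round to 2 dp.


HHV = LHV + hfg * 9 * H
Water addition = 2442 * 9 * 0.174 = 3824.172 kJ/kg
HHV = 46729 + 3824.172 = 50553.17 kJ/kg


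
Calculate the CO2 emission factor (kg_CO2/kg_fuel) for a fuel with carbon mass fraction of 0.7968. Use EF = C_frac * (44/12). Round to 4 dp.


EF = C_frac * (M_CO2 / M_C)
EF = 0.7968 * (44/12)
EF = 0.7968 * 3.666667 = 2.9216 kg_CO2/kg_fuel


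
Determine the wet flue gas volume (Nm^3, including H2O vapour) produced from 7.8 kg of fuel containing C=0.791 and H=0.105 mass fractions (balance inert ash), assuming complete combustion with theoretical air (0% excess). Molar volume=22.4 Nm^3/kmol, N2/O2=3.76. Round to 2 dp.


Per kg fuel: CO2 = (C/12 kmol)*22.4 = (0.791/12)*22.4 = 1.47653 Nm^3
Per kg fuel: H2O = (H/2 kmol)*22.4 = (0.105/2)*22.4 = 1.17600 Nm^3
O2 needed per kg fuel = C/12 + H/4 = 0.791/12 + 0.105/4 = 0.09216667 kmol
Per kg fuel: N2 = O2*3.76*22.4 = 0.09216667*3.76*22.4 = 7.76265 Nm^3
Total per kg = 1.47653 + 1.17600 + 7.76265 = 10.41518 Nm^3
Total = 10.41518 * 7.8 = 81.24 Nm^3


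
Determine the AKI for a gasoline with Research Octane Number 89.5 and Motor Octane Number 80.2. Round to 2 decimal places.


AKI = (RON + MON) / 2
AKI = (89.5 + 80.2) / 2
AKI = 169.7 / 2 = 84.85


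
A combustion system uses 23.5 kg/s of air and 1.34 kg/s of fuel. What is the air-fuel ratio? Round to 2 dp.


AFR = m_air / m_fuel
AFR = 23.5 / 1.34 = 17.54


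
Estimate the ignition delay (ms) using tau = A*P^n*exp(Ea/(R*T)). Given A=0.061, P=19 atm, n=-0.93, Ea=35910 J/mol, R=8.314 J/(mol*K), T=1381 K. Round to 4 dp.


tau = A * P^n * exp(Ea/(R*T))
P^n = 19^(-0.93) = 0.06467838
Ea/(R*T) = 35910/(8.314*1381) = 3.127604
exp(Ea/(R*T)) = 22.819230
tau = 0.061 * 0.06467838 * 22.819230 = 0.0900 ms


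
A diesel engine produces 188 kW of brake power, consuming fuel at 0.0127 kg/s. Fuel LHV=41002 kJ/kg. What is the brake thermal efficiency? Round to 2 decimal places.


eta_BTE = (BP / (mf * LHV)) * 100
Denominator = 0.0127 * 41002 = 520.7254 kW
eta_BTE = (188 / 520.7254) * 100 = 36.10%


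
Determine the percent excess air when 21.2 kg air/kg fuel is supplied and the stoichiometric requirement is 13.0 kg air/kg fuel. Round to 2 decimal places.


Excess air = actual - stoichiometric = 21.2 - 13.0 = 8.20 kg/kg fuel
Excess air % = (excess / stoich) * 100 = (8.20 / 13.0) * 100 = 63.08%


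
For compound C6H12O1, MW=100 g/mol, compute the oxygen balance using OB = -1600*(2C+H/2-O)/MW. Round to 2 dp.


OB = -1600 * (2C + H/2 - O) / MW
Inner = 2*6 + 12/2 - 1 = 17.00
OB = -1600 * 17.00 / 100 = -272.00%


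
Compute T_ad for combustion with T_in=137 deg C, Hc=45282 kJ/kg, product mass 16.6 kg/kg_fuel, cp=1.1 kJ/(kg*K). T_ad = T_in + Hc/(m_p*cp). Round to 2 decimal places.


T_ad = T_in + Hc / (m_p * cp)
Denominator = 16.6 * 1.1 = 18.2600
Temperature rise = 45282 / 18.2600 = 2479.85 K
T_ad = 137 + 2479.85 = 2616.85 deg C


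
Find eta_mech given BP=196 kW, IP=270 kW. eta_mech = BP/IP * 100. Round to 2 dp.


eta_mech = (BP / IP) * 100
Ratio = 196 / 270 = 0.7259
eta_mech = 0.7259 * 100 = 72.59%


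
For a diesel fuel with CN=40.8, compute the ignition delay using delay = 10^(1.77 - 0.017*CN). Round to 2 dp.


delay = 10^(1.77 - 0.017*CN)
Exponent = 1.77 - 0.017*40.8 = 1.0764
delay = 10^1.0764 = 11.92 ms


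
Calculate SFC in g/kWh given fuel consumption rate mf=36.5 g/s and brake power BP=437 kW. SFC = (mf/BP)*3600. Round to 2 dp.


SFC = (mf / BP) * 3600
Rate = 36.5 / 437 = 0.083524 g/(s*kW)
SFC = 0.083524 * 3600 = 300.69 g/kWh


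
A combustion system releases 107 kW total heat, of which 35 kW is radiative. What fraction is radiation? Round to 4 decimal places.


f_rad = Q_rad / Q_total
f_rad = 35 / 107 = 0.3271


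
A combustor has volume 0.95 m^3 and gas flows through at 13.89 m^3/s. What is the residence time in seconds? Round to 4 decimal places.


tau = V / Q_flow
tau = 0.95 / 13.89 = 0.0684 s


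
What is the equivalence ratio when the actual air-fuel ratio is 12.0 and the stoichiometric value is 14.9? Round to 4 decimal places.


phi = AFR_stoich / AFR_actual
phi = 14.9 / 12.0 = 1.2417
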